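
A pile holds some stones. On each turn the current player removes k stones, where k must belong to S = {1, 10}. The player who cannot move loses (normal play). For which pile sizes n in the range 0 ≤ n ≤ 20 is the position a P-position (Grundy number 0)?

0, 2, 4, 6, 8, 11, 13, 15, 17, 19

G(0) = 0
G(1) = mex{0} = 1
G(2) = mex{1} = 0
G(3) = mex{0} = 1
G(4) = mex{1} = 0
G(5) = mex{0} = 1
G(6) = mex{1} = 0
G(7) = mex{0} = 1
G(8) = mex{1} = 0
G(9) = mex{0} = 1
G(10) = mex{1,0} = 2
G(11) = mex{2,1} = 0
G(12) = mex{0,0} = 1
G(13) = mex{1,1} = 0
G(14) = mex{0,0} = 1
G(15) = mex{1,1} = 0
G(16) = mex{0,0} = 1
G(17) = mex{1,1} = 0
G(18) = mex{0,0} = 1
G(19) = mex{1,1} = 0
G(20) = mex{0,2} = 1
P-positions are exactly the n with G(n) = 0.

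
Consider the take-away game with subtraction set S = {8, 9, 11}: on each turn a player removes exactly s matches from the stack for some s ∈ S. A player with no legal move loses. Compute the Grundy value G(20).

G(0) = 0
G(1) = mex{} = 0
G(2) = mex{} = 0
G(3) = mex{} = 0
G(4) = mex{} = 0
G(5) = mex{} = 0
G(6) = mex{} = 0
G(7) = mex{} = 0
G(8) = mex{0} = 1
G(9) = mex{0,0} = 1
G(10) = mex{0,0} = 1
G(11) = mex{0,0,0} = 1
G(12) = mex{0,0,0} = 1
G(13) = mex{0,0,0} = 1
G(14) = mex{0,0,0} = 1
G(15) = mex{0,0,0} = 1
G(16) = mex{1,0,0} = 2
G(17) = mex{1,1,0} = 2
G(18) = mex{1,1,0} = 2
G(19) = mex{1,1,1} = 0
G(20) = mex{1,1,1} = 0

0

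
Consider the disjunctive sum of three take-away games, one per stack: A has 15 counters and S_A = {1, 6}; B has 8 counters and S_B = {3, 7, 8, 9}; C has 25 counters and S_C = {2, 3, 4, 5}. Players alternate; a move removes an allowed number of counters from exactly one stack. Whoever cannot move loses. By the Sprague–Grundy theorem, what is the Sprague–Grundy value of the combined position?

Stack A, S = {1, 6}:
G(0) = 0
G(1) = mex{0} = 1
G(2) = mex{1} = 0
G(3) = mex{0} = 1
G(4) = mex{1} = 0
G(5) = mex{0} = 1
G(6) = mex{1,0} = 2
G(7) = mex{2,1} = 0
G(8) = mex{0,0} = 1
G(9) = mex{1,1} = 0
G(10) = mex{0,0} = 1
G(11) = mex{1,1} = 0
G(12) = mex{0,2} = 1
G(13) = mex{1,0} = 2
G(14) = mex{2,1} = 0
G(15) = mex{0,0} = 1
G_A(15) = 1.
Stack B, S = {3, 7, 8, 9}:
n : 0 1 2 3 4 5 6 7 8
G : 0 0 0 1 1 1 0 2 2
G_B(8) = 2.
Stack C, S = {2, 3, 4, 5}:
G(0) = 0
G(1) = mex{} = 0
G(2) = mex{0} = 1
G(3) = mex{0,0} = 1
G(4) = mex{1,0,0} = 2
G(5) = mex{1,1,0,0} = 2
G(6) = mex{2,1,1,0} = 3
G(7) = mex{2,2,1,1} = 0
G(8) = mex{3,2,2,1} = 0
G(9) = mex{0,3,2,2} = 1
G(10) = mex{0,0,3,2} = 1
G(11) = mex{1,0,0,3} = 2
G(12) = mex{1,1,0,0} = 2
G(13) = mex{2,1,1,0} = 3
G(14) = mex{2,2,1,1} = 0
G(15) = mex{3,2,2,1} = 0
G(16) = mex{0,3,2,2} = 1
G(17) = mex{0,0,3,2} = 1
G(18) = mex{1,0,0,3} = 2
G(19) = mex{1,1,0,0} = 2
G(20) = mex{2,1,1,0} = 3
G(21) = mex{2,2,1,1} = 0
G(22) = mex{3,2,2,1} = 0
G(23) = mex{0,3,2,2} = 1
G(24) = mex{0,0,3,2} = 1
G(25) = mex{1,0,0,3} = 2
G_C(25) = 2.
Combined Grundy value = 1 ⊕ 2 ⊕ 2 = 1.

1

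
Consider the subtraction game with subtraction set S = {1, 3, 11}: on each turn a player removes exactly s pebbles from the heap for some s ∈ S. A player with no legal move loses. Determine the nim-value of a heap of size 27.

G(0) = 0
G(1) = mex{0} = 1
G(2) = mex{1} = 0
G(3) = mex{0,0} = 1
G(4) = mex{1,1} = 0
G(5) = mex{0,0} = 1
G(6) = mex{1,1} = 0
G(7) = mex{0,0} = 1
G(8) = mex{1,1} = 0
G(9) = mex{0,0} = 1
G(10) = mex{1,1} = 0
G(11) = mex{0,0,0} = 1
G(12) = mex{1,1,1} = 0
G(13) = mex{0,0,0} = 1
G(14) = mex{1,1,1} = 0
G(15) = mex{0,0,0} = 1
G(16) = mex{1,1,1} = 0
G(17) = mex{0,0,0} = 1
G(18) = mex{1,1,1} = 0
G(19) = mex{0,0,0} = 1
G(20) = mex{1,1,1} = 0
G(21) = mex{0,0,0} = 1
G(22) = mex{1,1,1} = 0
G(23) = mex{0,0,0} = 1
G(24) = mex{1,1,1} = 0
G(25) = mex{0,0,0} = 1
G(26) = mex{1,1,1} = 0
G(27) = mex{0,0,0} = 1

1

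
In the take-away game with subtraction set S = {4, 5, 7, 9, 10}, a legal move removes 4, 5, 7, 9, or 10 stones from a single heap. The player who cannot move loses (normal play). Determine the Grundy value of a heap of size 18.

G(0) = 0
G(1) = mex{} = 0
G(2) = mex{} = 0
G(3) = mex{} = 0
G(4) = mex{0} = 1
G(5) = mex{0,0} = 1
G(6) = mex{0,0} = 1
G(7) = mex{0,0,0} = 1
G(8) = mex{1,0,0} = 2
G(9) = mex{1,1,0,0} = 2
G(10) = mex{1,1,0,0,0} = 2
G(11) = mex{1,1,1,0,0} = 2
G(12) = mex{2,1,1,0,0} = 3
G(13) = mex{2,2,1,1,0} = 3
G(14) = mex{2,2,1,1,1} = 0
G(15) = mex{2,2,2,1,1} = 0
G(16) = mex{3,2,2,1,1} = 0
G(17) = mex{3,3,2,2,1} = 0
G(18) = mex{0,3,2,2,2} = 1

1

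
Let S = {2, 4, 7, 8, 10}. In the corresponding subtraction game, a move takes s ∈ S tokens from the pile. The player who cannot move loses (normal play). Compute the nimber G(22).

2

n :  0  1  2  3  4  5  6  7  8  9 10 11 12 13 14 15 16 17 18 19 20 21 22
G :  0  0  1  1  2  2  0  3  1  4  2  5  0  3  1  0  2  1  0  2  1  0  2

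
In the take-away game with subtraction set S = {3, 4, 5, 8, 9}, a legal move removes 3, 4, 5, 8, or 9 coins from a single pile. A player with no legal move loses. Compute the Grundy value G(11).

3

n :  0  1  2  3  4  5  6  7  8  9 10 11
G :  0  0  0  1  1  1  2  2  2  3  3  3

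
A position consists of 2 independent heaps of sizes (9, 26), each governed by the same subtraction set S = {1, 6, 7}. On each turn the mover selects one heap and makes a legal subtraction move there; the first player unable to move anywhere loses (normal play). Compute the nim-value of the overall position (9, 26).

3

All heaps use S = {1, 6, 7}:
G(0) = 0
G(1) = mex{0} = 1
G(2) = mex{1} = 0
G(3) = mex{0} = 1
G(4) = mex{1} = 0
G(5) = mex{0} = 1
G(6) = mex{1,0} = 2
G(7) = mex{2,1,0} = 3
G(8) = mex{3,0,1} = 2
G(9) = mex{2,1,0} = 3
G(10) = mex{3,0,1} = 2
G(11) = mex{2,1,0} = 3
G(12) = mex{3,2,1} = 0
G(13) = mex{0,3,2} = 1
G(14) = mex{1,2,3} = 0
G(15) = mex{0,3,2} = 1
G(16) = mex{1,2,3} = 0
G(17) = mex{0,3,2} = 1
G(18) = mex{1,0,3} = 2
G(19) = mex{2,1,0} = 3
G(20) = mex{3,0,1} = 2
G(21) = mex{2,1,0} = 3
G(22) = mex{3,0,1} = 2
G(23) = mex{2,1,0} = 3
G(24) = mex{3,2,1} = 0
G(25) = mex{0,3,2} = 1
G(26) = mex{1,2,3} = 0
Heap A: G(9) = 3.
Heap B: G(26) = 0.
Combined Grundy value = 3 ⊕ 0 = 3.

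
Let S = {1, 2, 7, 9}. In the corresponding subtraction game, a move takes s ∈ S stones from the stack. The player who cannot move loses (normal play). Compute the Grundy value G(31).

n :  0  1  2  3  4  5  6  7  8  9 10 11 12 13 14 15 16 17 18 19 20 21 22 23 24 25 26 27 28 29 30 31
G :  0  1  2  0  1  2  0  1  2  3  4  0  1  2  0  1  2  0  1  2  3  4  0  1  2  0  1  2  0  1  2  3

3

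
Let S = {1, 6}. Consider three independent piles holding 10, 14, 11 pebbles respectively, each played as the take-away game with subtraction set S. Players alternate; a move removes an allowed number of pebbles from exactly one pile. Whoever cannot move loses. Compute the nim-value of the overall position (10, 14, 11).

All piles use S = {1, 6}:
n :  0  1  2  3  4  5  6  7  8  9 10 11 12 13 14
G :  0  1  0  1  0  1  2  0  1  0  1  0  1  2  0
Pile A: G(10) = 1.
Pile B: G(14) = 0.
Pile C: G(11) = 0.
Combined Grundy value = 1 ⊕ 0 ⊕ 0 = 1.

1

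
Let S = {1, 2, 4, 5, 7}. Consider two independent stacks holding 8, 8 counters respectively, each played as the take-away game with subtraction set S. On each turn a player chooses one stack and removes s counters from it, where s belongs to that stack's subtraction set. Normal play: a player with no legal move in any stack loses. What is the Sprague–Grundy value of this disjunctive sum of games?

0

All stacks use S = {1, 2, 4, 5, 7}:
G(0) = 0
G(1) = mex{0} = 1
G(2) = mex{1,0} = 2
G(3) = mex{2,1} = 0
G(4) = mex{0,2,0} = 1
G(5) = mex{1,0,1,0} = 2
G(6) = mex{2,1,2,1} = 0
G(7) = mex{0,2,0,2,0} = 1
G(8) = mex{1,0,1,0,1} = 2
Stack A: G(8) = 2.
Stack B: G(8) = 2.
Combined Grundy value = 2 ⊕ 2 = 0.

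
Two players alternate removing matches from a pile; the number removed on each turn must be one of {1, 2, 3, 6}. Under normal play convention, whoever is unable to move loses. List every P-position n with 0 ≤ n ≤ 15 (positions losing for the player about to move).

0, 4, 8, 12

G(0) = 0
G(1) = mex{0} = 1
G(2) = mex{1,0} = 2
G(3) = mex{2,1,0} = 3
G(4) = mex{3,2,1} = 0
G(5) = mex{0,3,2} = 1
G(6) = mex{1,0,3,0} = 2
G(7) = mex{2,1,0,1} = 3
G(8) = mex{3,2,1,2} = 0
G(9) = mex{0,3,2,3} = 1
G(10) = mex{1,0,3,0} = 2
G(11) = mex{2,1,0,1} = 3
G(12) = mex{3,2,1,2} = 0
G(13) = mex{0,3,2,3} = 1
G(14) = mex{1,0,3,0} = 2
G(15) = mex{2,1,0,1} = 3
P-positions are exactly the n with G(n) = 0.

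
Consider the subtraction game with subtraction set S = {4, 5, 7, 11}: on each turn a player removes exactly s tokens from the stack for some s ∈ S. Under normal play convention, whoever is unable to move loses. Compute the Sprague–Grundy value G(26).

n :  0  1  2  3  4  5  6  7  8  9 10 11 12 13 14 15 16 17 18 19 20 21 22 23 24 25 26
G :  0  0  0  0  1  1  1  1  2  2  2  2  3  3  3  0  0  0  0  1  1  1  1  2  2  2  2

2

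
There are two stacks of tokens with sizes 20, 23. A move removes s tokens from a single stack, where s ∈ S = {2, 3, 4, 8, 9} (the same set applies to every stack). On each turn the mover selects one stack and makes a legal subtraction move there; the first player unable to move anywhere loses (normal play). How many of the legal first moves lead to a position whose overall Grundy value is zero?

All stacks use S = {2, 3, 4, 8, 9}:
n :  0  1  2  3  4  5  6  7  8  9 10 11 12 13 14 15 16 17 18 19 20 21 22 23
G :  0  0  1  1  2  2  0  0  1  1  2  2  0  0  1  1  2  2  0  0  1  1  2  2
Stack A: G(20) = 1.
Stack B: G(23) = 2.
Combined Grundy value = 1 ⊕ 2 = 3.
A winning move leaves total XOR = 0, i.e. changes one component's Grundy value g to g ⊕ X where X is the current total.
Stack A: need g' = 1⊕3 = 2. Options: 20−2→G=0, 20−3→G=2, 20−4→G=2, 20−8→G=0, 20−9→G=2. Hits: 3.
Stack B: need g' = 2⊕3 = 1. Options: 23−2→G=1, 23−3→G=1, 23−4→G=0, 23−8→G=1, 23−9→G=1. Hits: 4.

7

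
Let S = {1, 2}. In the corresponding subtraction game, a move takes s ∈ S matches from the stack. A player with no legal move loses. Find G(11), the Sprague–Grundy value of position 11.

G(0) = 0
G(1) = mex{0} = 1
G(2) = mex{1,0} = 2
G(3) = mex{2,1} = 0
G(4) = mex{0,2} = 1
G(5) = mex{1,0} = 2
G(6) = mex{2,1} = 0
G(7) = mex{0,2} = 1
G(8) = mex{1,0} = 2
G(9) = mex{2,1} = 0
G(10) = mex{0,2} = 1
G(11) = mex{1,0} = 2

2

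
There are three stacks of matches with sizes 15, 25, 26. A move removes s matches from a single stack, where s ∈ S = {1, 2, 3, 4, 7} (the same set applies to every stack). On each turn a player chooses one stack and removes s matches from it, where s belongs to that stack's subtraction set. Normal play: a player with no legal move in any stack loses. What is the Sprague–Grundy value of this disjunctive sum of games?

1

All stacks use S = {1, 2, 3, 4, 7}:
n :  0  1  2  3  4  5  6  7  8  9 10 11 12 13 14 15 16 17 18 19 20 21 22 23 24 25 26
G :  0  1  2  3  4  0  1  2  3  4  0  1  2  3  4  0  1  2  3  4  0  1  2  3  4  0  1
Stack A: G(15) = 0.
Stack B: G(25) = 0.
Stack C: G(26) = 1.
Combined Grundy value = 0 ⊕ 0 ⊕ 1 = 1.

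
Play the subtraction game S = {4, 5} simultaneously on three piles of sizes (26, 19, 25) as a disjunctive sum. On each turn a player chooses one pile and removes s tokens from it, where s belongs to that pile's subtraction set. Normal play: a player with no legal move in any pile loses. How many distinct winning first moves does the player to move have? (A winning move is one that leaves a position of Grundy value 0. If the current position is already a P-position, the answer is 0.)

All piles use S = {4, 5}:
n :  0  1  2  3  4  5  6  7  8  9 10 11 12 13 14 15 16 17 18 19 20 21 22 23 24 25 26
G :  0  0  0  0  1  1  1  1  2  0  0  0  0  1  1  1  1  2  0  0  0  0  1  1  1  1  2
Pile A: G(26) = 2.
Pile B: G(19) = 0.
Pile C: G(25) = 1.
Combined Grundy value = 2 ⊕ 0 ⊕ 1 = 3.
A winning move leaves total XOR = 0, i.e. changes one component's Grundy value g to g ⊕ X where X is the current total.
Pile A: need g' = 2⊕3 = 1. Options: 26−4→G=1, 26−5→G=0. Hits: 1.
Pile B: need g' = 0⊕3 = 3. Options: 19−4→G=1, 19−5→G=1. Hits: 0.
Pile C: need g' = 1⊕3 = 2. Options: 25−4→G=0, 25−5→G=0. Hits: 0.

1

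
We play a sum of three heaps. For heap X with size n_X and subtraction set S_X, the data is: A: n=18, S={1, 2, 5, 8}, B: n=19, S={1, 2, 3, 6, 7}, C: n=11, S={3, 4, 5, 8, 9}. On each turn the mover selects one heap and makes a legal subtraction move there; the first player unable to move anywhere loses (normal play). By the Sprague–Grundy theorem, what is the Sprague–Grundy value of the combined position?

0

Heap A, S = {1, 2, 5, 8}:
G(0) = 0
G(1) = mex{0} = 1
G(2) = mex{1,0} = 2
G(3) = mex{2,1} = 0
G(4) = mex{0,2} = 1
G(5) = mex{1,0,0} = 2
G(6) = mex{2,1,1} = 0
G(7) = mex{0,2,2} = 1
G(8) = mex{1,0,0,0} = 2
G(9) = mex{2,1,1,1} = 0
G(10) = mex{0,2,2,2} = 1
G(11) = mex{1,0,0,0} = 2
G(12) = mex{2,1,1,1} = 0
G(13) = mex{0,2,2,2} = 1
G(14) = mex{1,0,0,0} = 2
G(15) = mex{2,1,1,1} = 0
G(16) = mex{0,2,2,2} = 1
G(17) = mex{1,0,0,0} = 2
G(18) = mex{2,1,1,1} = 0
G_A(18) = 0.
Heap B, S = {1, 2, 3, 6, 7}:
G(0) = 0
G(1) = mex{0} = 1
G(2) = mex{1,0} = 2
G(3) = mex{2,1,0} = 3
G(4) = mex{3,2,1} = 0
G(5) = mex{0,3,2} = 1
G(6) = mex{1,0,3,0} = 2
G(7) = mex{2,1,0,1,0} = 3
G(8) = mex{3,2,1,2,1} = 0
G(9) = mex{0,3,2,3,2} = 1
G(10) = mex{1,0,3,0,3} = 2
G(11) = mex{2,1,0,1,0} = 3
G(12) = mex{3,2,1,2,1} = 0
G(13) = mex{0,3,2,3,2} = 1
G(14) = mex{1,0,3,0,3} = 2
G(15) = mex{2,1,0,1,0} = 3
G(16) = mex{3,2,1,2,1} = 0
G(17) = mex{0,3,2,3,2} = 1
G(18) = mex{1,0,3,0,3} = 2
G(19) = mex{2,1,0,1,0} = 3
G_B(19) = 3.
Heap C, S = {3, 4, 5, 8, 9}:
n :  0  1  2  3  4  5  6  7  8  9 10 11
G :  0  0  0  1  1  1  2  2  2  3  3  3
G_C(11) = 3.
Combined Grundy value = 0 ⊕ 3 ⊕ 3 = 0.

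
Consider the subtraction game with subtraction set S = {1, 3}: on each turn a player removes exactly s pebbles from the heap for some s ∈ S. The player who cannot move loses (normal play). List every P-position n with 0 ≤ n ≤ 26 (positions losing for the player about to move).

n :  0  1  2  3  4  5  6  7  8  9 10 11 12 13 14 15 16 17 18 19 20 21 22 23 24 25 26
G :  0  1  0  1  0  1  0  1  0  1  0  1  0  1  0  1  0  1  0  1  0  1  0  1  0  1  0
P-positions are exactly the n with G(n) = 0.

0, 2, 4, 6, 8, 10, 12, 14, 16, 18, 20, 22, 24, 26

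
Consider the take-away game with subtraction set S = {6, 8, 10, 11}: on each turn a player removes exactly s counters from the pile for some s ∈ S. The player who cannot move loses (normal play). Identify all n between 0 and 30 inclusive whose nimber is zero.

0, 1, 2, 3, 4, 5, 17, 18, 19, 20, 21, 22

n :  0  1  2  3  4  5  6  7  8  9 10 11 12 13 14 15 16 17 18 19 20 21 22 23 24 25 26 27 28 29 30
G :  0  0  0  0  0  0  1  1  1  1  1  1  2  2  2  2  2  0  0  0  0  0  0  1  1  1  1  1  1  2  2
P-positions are exactly the n with G(n) = 0.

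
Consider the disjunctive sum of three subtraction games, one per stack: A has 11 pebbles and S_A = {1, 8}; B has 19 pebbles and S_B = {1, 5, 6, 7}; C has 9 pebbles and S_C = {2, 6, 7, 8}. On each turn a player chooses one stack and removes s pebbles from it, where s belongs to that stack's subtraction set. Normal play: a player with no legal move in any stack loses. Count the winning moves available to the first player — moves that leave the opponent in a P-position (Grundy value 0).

3

Stack A, S = {1, 8}:
G(0) = 0
G(1) = mex{0} = 1
G(2) = mex{1} = 0
G(3) = mex{0} = 1
G(4) = mex{1} = 0
G(5) = mex{0} = 1
G(6) = mex{1} = 0
G(7) = mex{0} = 1
G(8) = mex{1,0} = 2
G(9) = mex{2,1} = 0
G(10) = mex{0,0} = 1
G(11) = mex{1,1} = 0
G_A(11) = 0.
Stack B, S = {1, 5, 6, 7}:
G(0) = 0
G(1) = mex{0} = 1
G(2) = mex{1} = 0
G(3) = mex{0} = 1
G(4) = mex{1} = 0
G(5) = mex{0,0} = 1
G(6) = mex{1,1,0} = 2
G(7) = mex{2,0,1,0} = 3
G(8) = mex{3,1,0,1} = 2
G(9) = mex{2,0,1,0} = 3
G(10) = mex{3,1,0,1} = 2
G(11) = mex{2,2,1,0} = 3
G(12) = mex{3,3,2,1} = 0
G(13) = mex{0,2,3,2} = 1
G(14) = mex{1,3,2,3} = 0
G(15) = mex{0,2,3,2} = 1
G(16) = mex{1,3,2,3} = 0
G(17) = mex{0,0,3,2} = 1
G(18) = mex{1,1,0,3} = 2
G(19) = mex{2,0,1,0} = 3
G_B(19) = 3.
Stack C, S = {2, 6, 7, 8}:
n : 0 1 2 3 4 5 6 7 8 9
G : 0 0 1 1 0 0 1 1 2 2
G_C(9) = 2.
Combined Grundy value = 0 ⊕ 3 ⊕ 2 = 1.
A winning move leaves total XOR = 0, i.e. changes one component's Grundy value g to g ⊕ X where X is the current total.
Stack A: need g' = 0⊕1 = 1. Options: 11−1→G=1, 11−8→G=1. Hits: 2.
Stack B: need g' = 3⊕1 = 2. Options: 19−1→G=2, 19−5→G=0, 19−6→G=1, 19−7→G=0. Hits: 1.
Stack C: need g' = 2⊕1 = 3. Options: 9−2→G=1, 9−6→G=1, 9−7→G=1, 9−8→G=0. Hits: 0.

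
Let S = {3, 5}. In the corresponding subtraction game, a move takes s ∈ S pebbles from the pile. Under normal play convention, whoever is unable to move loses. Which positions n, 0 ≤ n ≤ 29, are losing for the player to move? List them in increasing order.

G(0) = 0
G(1) = mex{} = 0
G(2) = mex{} = 0
G(3) = mex{0} = 1
G(4) = mex{0} = 1
G(5) = mex{0,0} = 1
G(6) = mex{1,0} = 2
G(7) = mex{1,0} = 2
G(8) = mex{1,1} = 0
G(9) = mex{2,1} = 0
G(10) = mex{2,1} = 0
G(11) = mex{0,2} = 1
G(12) = mex{0,2} = 1
G(13) = mex{0,0} = 1
G(14) = mex{1,0} = 2
G(15) = mex{1,0} = 2
G(16) = mex{1,1} = 0
G(17) = mex{2,1} = 0
G(18) = mex{2,1} = 0
G(19) = mex{0,2} = 1
G(20) = mex{0,2} = 1
G(21) = mex{0,0} = 1
G(22) = mex{1,0} = 2
G(23) = mex{1,0} = 2
G(24) = mex{1,1} = 0
G(25) = mex{2,1} = 0
G(26) = mex{2,1} = 0
G(27) = mex{0,2} = 1
G(28) = mex{0,2} = 1
G(29) = mex{0,0} = 1
P-positions are exactly the n with G(n) = 0.

0, 1, 2, 8, 9, 10, 16, 17, 18, 24, 25, 26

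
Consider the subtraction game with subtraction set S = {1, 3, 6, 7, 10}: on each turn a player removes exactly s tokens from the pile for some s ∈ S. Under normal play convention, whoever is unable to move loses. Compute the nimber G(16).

G(0) = 0
G(1) = mex{0} = 1
G(2) = mex{1} = 0
G(3) = mex{0,0} = 1
G(4) = mex{1,1} = 0
G(5) = mex{0,0} = 1
G(6) = mex{1,1,0} = 2
G(7) = mex{2,0,1,0} = 3
G(8) = mex{3,1,0,1} = 2
G(9) = mex{2,2,1,0} = 3
G(10) = mex{3,3,0,1,0} = 2
G(11) = mex{2,2,1,0,1} = 3
G(12) = mex{3,3,2,1,0} = 4
G(13) = mex{4,2,3,2,1} = 0
G(14) = mex{0,3,2,3,0} = 1
G(15) = mex{1,4,3,2,1} = 0
G(16) = mex{0,0,2,3,2} = 1

1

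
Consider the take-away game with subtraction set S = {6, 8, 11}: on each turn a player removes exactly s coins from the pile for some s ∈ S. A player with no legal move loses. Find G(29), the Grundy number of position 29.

G(0) = 0
G(1) = mex{} = 0
G(2) = mex{} = 0
G(3) = mex{} = 0
G(4) = mex{} = 0
G(5) = mex{} = 0
G(6) = mex{0} = 1
G(7) = mex{0} = 1
G(8) = mex{0,0} = 1
G(9) = mex{0,0} = 1
G(10) = mex{0,0} = 1
G(11) = mex{0,0,0} = 1
G(12) = mex{1,0,0} = 2
G(13) = mex{1,0,0} = 2
G(14) = mex{1,1,0} = 2
G(15) = mex{1,1,0} = 2
G(16) = mex{1,1,0} = 2
G(17) = mex{1,1,1} = 0
G(18) = mex{2,1,1} = 0
G(19) = mex{2,1,1} = 0
G(20) = mex{2,2,1} = 0
G(21) = mex{2,2,1} = 0
G(22) = mex{2,2,1} = 0
G(23) = mex{0,2,2} = 1
G(24) = mex{0,2,2} = 1
G(25) = mex{0,0,2} = 1
G(26) = mex{0,0,2} = 1
G(27) = mex{0,0,2} = 1
G(28) = mex{0,0,0} = 1
G(29) = mex{1,0,0} = 2

2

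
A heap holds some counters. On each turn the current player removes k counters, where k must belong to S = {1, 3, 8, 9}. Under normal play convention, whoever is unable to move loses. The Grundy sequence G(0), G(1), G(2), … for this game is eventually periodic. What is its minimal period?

G(0) = 0
G(1) = mex{0} = 1
G(2) = mex{1} = 0
G(3) = mex{0,0} = 1
G(4) = mex{1,1} = 0
G(5) = mex{0,0} = 1
G(6) = mex{1,1} = 0
G(7) = mex{0,0} = 1
G(8) = mex{1,1,0} = 2
G(9) = mex{2,0,1,0} = 3
G(10) = mex{3,1,0,1} = 2
G(11) = mex{2,2,1,0} = 3
G(12) = mex{3,3,0,1} = 2
G(13) = mex{2,2,1,0} = 3
G(14) = mex{3,3,0,1} = 2
G(15) = mex{2,2,1,0} = 3
G(16) = mex{3,3,2,1} = 0
G(17) = mex{0,2,3,2} = 1
G(18) = mex{1,3,2,3} = 0
G(19) = mex{0,0,3,2} = 1
G(20) = mex{1,1,2,3} = 0
G(21) = mex{0,0,3,2} = 1
G(22) = mex{1,1,2,3} = 0
G(23) = mex{0,0,3,2} = 1
G(24) = mex{1,1,0,3} = 2
G(25) = mex{2,0,1,0} = 3
G(26) = mex{3,1,0,1} = 2
G(27) = mex{2,2,1,0} = 3
G(28) = mex{3,3,0,1} = 2
G(29) = mex{2,2,1,0} = 3
G(30) = mex{3,3,0,1} = 2
G(31) = mex{2,2,1,0} = 3
G(32) = mex{3,3,2,1} = 0
G(33) = mex{0,2,3,2} = 1
G(n+16) = G(n) holds for n = 0,…,8 (a full window of length max(S) = 9), so the sequence is purely periodic with period 16.

16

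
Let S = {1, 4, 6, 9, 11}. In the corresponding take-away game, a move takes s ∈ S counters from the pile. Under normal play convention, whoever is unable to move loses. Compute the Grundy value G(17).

0

n :  0  1  2  3  4  5  6  7  8  9 10 11 12 13 14 15 16 17
G :  0  1  0  1  2  0  1  0  1  2  0  1  0  1  2  0  1  0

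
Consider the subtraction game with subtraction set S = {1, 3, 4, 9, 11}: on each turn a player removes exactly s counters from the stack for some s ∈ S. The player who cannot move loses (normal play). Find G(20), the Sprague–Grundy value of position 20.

1

n :  0  1  2  3  4  5  6  7  8  9 10 11 12 13 14 15 16 17 18 19 20
G :  0  1  0  1  2  3  2  0  1  4  3  2  0  1  0  1  2  3  2  0  1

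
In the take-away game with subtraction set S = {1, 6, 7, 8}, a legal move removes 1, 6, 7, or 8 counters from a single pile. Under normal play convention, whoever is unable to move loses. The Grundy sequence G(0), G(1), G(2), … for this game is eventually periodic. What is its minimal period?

G(0) = 0
G(1) = mex{0} = 1
G(2) = mex{1} = 0
G(3) = mex{0} = 1
G(4) = mex{1} = 0
G(5) = mex{0} = 1
G(6) = mex{1,0} = 2
G(7) = mex{2,1,0} = 3
G(8) = mex{3,0,1,0} = 2
G(9) = mex{2,1,0,1} = 3
G(10) = mex{3,0,1,0} = 2
G(11) = mex{2,1,0,1} = 3
G(12) = mex{3,2,1,0} = 4
G(13) = mex{4,3,2,1} = 0
G(14) = mex{0,2,3,2} = 1
G(15) = mex{1,3,2,3} = 0
G(16) = mex{0,2,3,2} = 1
G(17) = mex{1,3,2,3} = 0
G(18) = mex{0,4,3,2} = 1
G(19) = mex{1,0,4,3} = 2
G(20) = mex{2,1,0,4} = 3
G(21) = mex{3,0,1,0} = 2
G(22) = mex{2,1,0,1} = 3
G(23) = mex{3,0,1,0} = 2
G(24) = mex{2,1,0,1} = 3
G(25) = mex{3,2,1,0} = 4
G(26) = mex{4,3,2,1} = 0
G(27) = mex{0,2,3,2} = 1
G(n+13) = G(n) holds for n = 0,…,7 (a full window of length max(S) = 8), so the sequence is purely periodic with period 13.

13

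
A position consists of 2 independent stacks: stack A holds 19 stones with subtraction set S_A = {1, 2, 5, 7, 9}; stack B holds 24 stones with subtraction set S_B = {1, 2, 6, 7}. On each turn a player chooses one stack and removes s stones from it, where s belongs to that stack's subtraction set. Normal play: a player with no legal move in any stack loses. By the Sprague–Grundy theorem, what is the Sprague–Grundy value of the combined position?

2

Stack A, S = {1, 2, 5, 7, 9}:
G(0) = 0
G(1) = mex{0} = 1
G(2) = mex{1,0} = 2
G(3) = mex{2,1} = 0
G(4) = mex{0,2} = 1
G(5) = mex{1,0,0} = 2
G(6) = mex{2,1,1} = 0
G(7) = mex{0,2,2,0} = 1
G(8) = mex{1,0,0,1} = 2
G(9) = mex{2,1,1,2,0} = 3
G(10) = mex{3,2,2,0,1} = 4
G(11) = mex{4,3,0,1,2} = 5
G(12) = mex{5,4,1,2,0} = 3
G(13) = mex{3,5,2,0,1} = 4
G(14) = mex{4,3,3,1,2} = 0
G(15) = mex{0,4,4,2,0} = 1
G(16) = mex{1,0,5,3,1} = 2
G(17) = mex{2,1,3,4,2} = 0
G(18) = mex{0,2,4,5,3} = 1
G(19) = mex{1,0,0,3,4} = 2
G_A(19) = 2.
Stack B, S = {1, 2, 6, 7}:
n :  0  1  2  3  4  5  6  7  8  9 10 11 12 13 14 15 16 17 18 19 20 21 22 23 24
G :  0  1  2  0  1  2  3  4  0  1  2  0  1  2  3  4  0  1  2  0  1  2  3  4  0
G_B(24) = 0.
Combined Grundy value = 2 ⊕ 0 = 2.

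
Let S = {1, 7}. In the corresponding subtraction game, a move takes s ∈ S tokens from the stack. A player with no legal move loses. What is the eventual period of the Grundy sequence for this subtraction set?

2

n :  0  1  2  3  4  5  6  7  8  9 10 11 12 13 14
G :  0  1  0  1  0  1  0  1  0  1  0  1  0  1  0
G(n+2) = G(n) holds for n = 0,…,6 (a full window of length max(S) = 7), so the sequence is purely periodic with period 2.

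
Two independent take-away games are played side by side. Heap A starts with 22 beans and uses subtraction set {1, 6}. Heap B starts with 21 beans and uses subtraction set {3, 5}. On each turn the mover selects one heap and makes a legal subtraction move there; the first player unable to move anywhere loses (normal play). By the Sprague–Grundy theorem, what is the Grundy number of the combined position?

0

Heap A, S = {1, 6}:
G(0) = 0
G(1) = mex{0} = 1
G(2) = mex{1} = 0
G(3) = mex{0} = 1
G(4) = mex{1} = 0
G(5) = mex{0} = 1
G(6) = mex{1,0} = 2
G(7) = mex{2,1} = 0
G(8) = mex{0,0} = 1
G(9) = mex{1,1} = 0
G(10) = mex{0,0} = 1
G(11) = mex{1,1} = 0
G(12) = mex{0,2} = 1
G(13) = mex{1,0} = 2
G(14) = mex{2,1} = 0
G(15) = mex{0,0} = 1
G(16) = mex{1,1} = 0
G(17) = mex{0,0} = 1
G(18) = mex{1,1} = 0
G(19) = mex{0,2} = 1
G(20) = mex{1,0} = 2
G(21) = mex{2,1} = 0
G(22) = mex{0,0} = 1
G_A(22) = 1.
Heap B, S = {3, 5}:
G(0) = 0
G(1) = mex{} = 0
G(2) = mex{} = 0
G(3) = mex{0} = 1
G(4) = mex{0} = 1
G(5) = mex{0,0} = 1
G(6) = mex{1,0} = 2
G(7) = mex{1,0} = 2
G(8) = mex{1,1} = 0
G(9) = mex{2,1} = 0
G(10) = mex{2,1} = 0
G(11) = mex{0,2} = 1
G(12) = mex{0,2} = 1
G(13) = mex{0,0} = 1
G(14) = mex{1,0} = 2
G(15) = mex{1,0} = 2
G(16) = mex{1,1} = 0
G(17) = mex{2,1} = 0
G(18) = mex{2,1} = 0
G(19) = mex{0,2} = 1
G(20) = mex{0,2} = 1
G(21) = mex{0,0} = 1
G_B(21) = 1.
Combined Grundy value = 1 ⊕ 1 = 0.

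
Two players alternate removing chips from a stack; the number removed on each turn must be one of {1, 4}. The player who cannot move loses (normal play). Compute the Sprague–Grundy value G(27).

0

G(0) = 0
G(1) = mex{0} = 1
G(2) = mex{1} = 0
G(3) = mex{0} = 1
G(4) = mex{1,0} = 2
G(5) = mex{2,1} = 0
G(6) = mex{0,0} = 1
G(7) = mex{1,1} = 0
G(8) = mex{0,2} = 1
G(9) = mex{1,0} = 2
G(10) = mex{2,1} = 0
G(11) = mex{0,0} = 1
G(12) = mex{1,1} = 0
G(13) = mex{0,2} = 1
G(14) = mex{1,0} = 2
G(15) = mex{2,1} = 0
G(16) = mex{0,0} = 1
G(17) = mex{1,1} = 0
G(18) = mex{0,2} = 1
G(19) = mex{1,0} = 2
G(20) = mex{2,1} = 0
G(21) = mex{0,0} = 1
G(22) = mex{1,1} = 0
G(23) = mex{0,2} = 1
G(24) = mex{1,0} = 2
G(25) = mex{2,1} = 0
G(26) = mex{0,0} = 1
G(27) = mex{1,1} = 0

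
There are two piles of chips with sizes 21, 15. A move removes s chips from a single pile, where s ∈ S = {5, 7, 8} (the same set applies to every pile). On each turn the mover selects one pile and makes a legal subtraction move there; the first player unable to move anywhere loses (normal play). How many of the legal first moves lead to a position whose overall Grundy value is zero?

All piles use S = {5, 7, 8}:
G(0) = 0
G(1) = mex{} = 0
G(2) = mex{} = 0
G(3) = mex{} = 0
G(4) = mex{} = 0
G(5) = mex{0} = 1
G(6) = mex{0} = 1
G(7) = mex{0,0} = 1
G(8) = mex{0,0,0} = 1
G(9) = mex{0,0,0} = 1
G(10) = mex{1,0,0} = 2
G(11) = mex{1,0,0} = 2
G(12) = mex{1,1,0} = 2
G(13) = mex{1,1,1} = 0
G(14) = mex{1,1,1} = 0
G(15) = mex{2,1,1} = 0
G(16) = mex{2,1,1} = 0
G(17) = mex{2,2,1} = 0
G(18) = mex{0,2,2} = 1
G(19) = mex{0,2,2} = 1
G(20) = mex{0,0,2} = 1
G(21) = mex{0,0,0} = 1
Pile A: G(21) = 1.
Pile B: G(15) = 0.
Combined Grundy value = 1 ⊕ 0 = 1.
A winning move leaves total XOR = 0, i.e. changes one component's Grundy value g to g ⊕ X where X is the current total.
Pile A: need g' = 1⊕1 = 0. Options: 21−5→G=0, 21−7→G=0, 21−8→G=0. Hits: 3.
Pile B: need g' = 0⊕1 = 1. Options: 15−5→G=2, 15−7→G=1, 15−8→G=1. Hits: 2.

5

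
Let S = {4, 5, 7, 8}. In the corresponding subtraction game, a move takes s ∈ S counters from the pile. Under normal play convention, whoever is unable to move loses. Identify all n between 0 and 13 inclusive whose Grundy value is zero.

0, 1, 2, 3, 12, 13

G(0) = 0
G(1) = mex{} = 0
G(2) = mex{} = 0
G(3) = mex{} = 0
G(4) = mex{0} = 1
G(5) = mex{0,0} = 1
G(6) = mex{0,0} = 1
G(7) = mex{0,0,0} = 1
G(8) = mex{1,0,0,0} = 2
G(9) = mex{1,1,0,0} = 2
G(10) = mex{1,1,0,0} = 2
G(11) = mex{1,1,1,0} = 2
G(12) = mex{2,1,1,1} = 0
G(13) = mex{2,2,1,1} = 0
P-positions are exactly the n with G(n) = 0.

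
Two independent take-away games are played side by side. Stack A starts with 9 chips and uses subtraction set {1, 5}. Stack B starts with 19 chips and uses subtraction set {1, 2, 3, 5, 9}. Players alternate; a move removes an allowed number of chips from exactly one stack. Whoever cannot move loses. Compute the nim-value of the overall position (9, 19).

Stack A, S = {1, 5}:
G(0) = 0
G(1) = mex{0} = 1
G(2) = mex{1} = 0
G(3) = mex{0} = 1
G(4) = mex{1} = 0
G(5) = mex{0,0} = 1
G(6) = mex{1,1} = 0
G(7) = mex{0,0} = 1
G(8) = mex{1,1} = 0
G(9) = mex{0,0} = 1
G_A(9) = 1.
Stack B, S = {1, 2, 3, 5, 9}:
n :  0  1  2  3  4  5  6  7  8  9 10 11 12 13 14 15 16 17 18 19
G :  0  1  2  3  0  1  2  3  0  1  2  3  0  1  2  3  0  1  2  3
G_B(19) = 3.
Combined Grundy value = 1 ⊕ 3 = 2.

2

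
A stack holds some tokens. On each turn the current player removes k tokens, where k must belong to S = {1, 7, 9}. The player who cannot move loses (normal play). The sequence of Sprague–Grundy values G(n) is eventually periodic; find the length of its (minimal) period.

n :  0  1  2  3  4  5  6  7  8  9 10 11 12 13 14
G :  0  1  0  1  0  1  0  1  0  1  0  1  0  1  0
G(n+2) = G(n) holds for n = 0,…,8 (a full window of length max(S) = 9), so the sequence is purely periodic with period 2.

2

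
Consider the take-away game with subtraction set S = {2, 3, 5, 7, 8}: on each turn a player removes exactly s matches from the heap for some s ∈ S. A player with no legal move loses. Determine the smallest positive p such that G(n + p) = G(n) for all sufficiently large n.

G(0) = 0
G(1) = mex{} = 0
G(2) = mex{0} = 1
G(3) = mex{0,0} = 1
G(4) = mex{1,0} = 2
G(5) = mex{1,1,0} = 2
G(6) = mex{2,1,0} = 3
G(7) = mex{2,2,1,0} = 3
G(8) = mex{3,2,1,0,0} = 4
G(9) = mex{3,3,2,1,0} = 4
G(10) = mex{4,3,2,1,1} = 0
G(11) = mex{4,4,3,2,1} = 0
G(12) = mex{0,4,3,2,2} = 1
G(13) = mex{0,0,4,3,2} = 1
G(14) = mex{1,0,4,3,3} = 2
G(15) = mex{1,1,0,4,3} = 2
G(16) = mex{2,1,0,4,4} = 3
G(17) = mex{2,2,1,0,4} = 3
G(18) = mex{3,2,1,0,0} = 4
G(19) = mex{3,3,2,1,0} = 4
G(20) = mex{4,3,2,1,1} = 0
G(21) = mex{4,4,3,2,1} = 0
G(n+10) = G(n) holds for n = 0,…,7 (a full window of length max(S) = 8), so the sequence is purely periodic with period 10.

10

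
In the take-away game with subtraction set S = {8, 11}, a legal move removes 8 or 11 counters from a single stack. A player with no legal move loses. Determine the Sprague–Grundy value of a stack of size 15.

G(0) = 0
G(1) = mex{} = 0
G(2) = mex{} = 0
G(3) = mex{} = 0
G(4) = mex{} = 0
G(5) = mex{} = 0
G(6) = mex{} = 0
G(7) = mex{} = 0
G(8) = mex{0} = 1
G(9) = mex{0} = 1
G(10) = mex{0} = 1
G(11) = mex{0,0} = 1
G(12) = mex{0,0} = 1
G(13) = mex{0,0} = 1
G(14) = mex{0,0} = 1
G(15) = mex{0,0} = 1

1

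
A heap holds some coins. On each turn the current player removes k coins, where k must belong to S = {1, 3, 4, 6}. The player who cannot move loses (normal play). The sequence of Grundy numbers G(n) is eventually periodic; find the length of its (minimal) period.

n :  0  1  2  3  4  5  6  7  8  9 10 11 12 13 14 15
G :  0  1  0  1  2  3  2  0  1  0  1  2  3  2  0  1
G(n+7) = G(n) holds for n = 0,…,5 (a full window of length max(S) = 6), so the sequence is purely periodic with period 7.

7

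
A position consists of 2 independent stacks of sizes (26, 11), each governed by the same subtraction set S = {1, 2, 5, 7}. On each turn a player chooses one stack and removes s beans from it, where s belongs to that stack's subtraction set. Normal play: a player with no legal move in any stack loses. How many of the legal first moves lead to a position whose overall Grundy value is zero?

0

All stacks use S = {1, 2, 5, 7}:
G(0) = 0
G(1) = mex{0} = 1
G(2) = mex{1,0} = 2
G(3) = mex{2,1} = 0
G(4) = mex{0,2} = 1
G(5) = mex{1,0,0} = 2
G(6) = mex{2,1,1} = 0
G(7) = mex{0,2,2,0} = 1
G(8) = mex{1,0,0,1} = 2
G(9) = mex{2,1,1,2} = 0
G(10) = mex{0,2,2,0} = 1
G(11) = mex{1,0,0,1} = 2
G(12) = mex{2,1,1,2} = 0
G(13) = mex{0,2,2,0} = 1
G(14) = mex{1,0,0,1} = 2
G(15) = mex{2,1,1,2} = 0
G(16) = mex{0,2,2,0} = 1
G(17) = mex{1,0,0,1} = 2
G(18) = mex{2,1,1,2} = 0
G(19) = mex{0,2,2,0} = 1
G(20) = mex{1,0,0,1} = 2
G(21) = mex{2,1,1,2} = 0
G(22) = mex{0,2,2,0} = 1
G(23) = mex{1,0,0,1} = 2
G(24) = mex{2,1,1,2} = 0
G(25) = mex{0,2,2,0} = 1
G(26) = mex{1,0,0,1} = 2
Stack A: G(26) = 2.
Stack B: G(11) = 2.
Combined Grundy value = 2 ⊕ 2 = 0.
A winning move leaves total XOR = 0, i.e. changes one component's Grundy value g to g ⊕ X where X is the current total.
Stack A: target g' = 2⊕0 = 2, but every legal move changes the Grundy value (mex property), so 0 moves.
Stack B: target g' = 2⊕0 = 2, but every legal move changes the Grundy value (mex property), so 0 moves.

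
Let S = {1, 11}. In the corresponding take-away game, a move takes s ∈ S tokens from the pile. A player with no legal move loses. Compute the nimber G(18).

n :  0  1  2  3  4  5  6  7  8  9 10 11 12 13 14 15 16 17 18
G :  0  1  0  1  0  1  0  1  0  1  0  1  0  1  0  1  0  1  0

0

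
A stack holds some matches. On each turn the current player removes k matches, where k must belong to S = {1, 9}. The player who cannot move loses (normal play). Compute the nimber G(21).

1

G(0) = 0
G(1) = mex{0} = 1
G(2) = mex{1} = 0
G(3) = mex{0} = 1
G(4) = mex{1} = 0
G(5) = mex{0} = 1
G(6) = mex{1} = 0
G(7) = mex{0} = 1
G(8) = mex{1} = 0
G(9) = mex{0,0} = 1
G(10) = mex{1,1} = 0
G(11) = mex{0,0} = 1
G(12) = mex{1,1} = 0
G(13) = mex{0,0} = 1
G(14) = mex{1,1} = 0
G(15) = mex{0,0} = 1
G(16) = mex{1,1} = 0
G(17) = mex{0,0} = 1
G(18) = mex{1,1} = 0
G(19) = mex{0,0} = 1
G(20) = mex{1,1} = 0
G(21) = mex{0,0} = 1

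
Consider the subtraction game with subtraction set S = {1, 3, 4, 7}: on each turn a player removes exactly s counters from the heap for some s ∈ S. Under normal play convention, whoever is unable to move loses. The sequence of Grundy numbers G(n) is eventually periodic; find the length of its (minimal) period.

8

n :  0  1  2  3  4  5  6  7  8  9 10 11 12 13 14 15 16 17
G :  0  1  0  1  2  3  2  3  0  1  0  1  2  3  2  3  0  1
G(n+8) = G(n) holds for n = 0,…,6 (a full window of length max(S) = 7), so the sequence is purely periodic with period 8.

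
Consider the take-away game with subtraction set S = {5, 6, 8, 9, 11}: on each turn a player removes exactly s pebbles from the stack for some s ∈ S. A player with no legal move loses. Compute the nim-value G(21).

1

G(0) = 0
G(1) = mex{} = 0
G(2) = mex{} = 0
G(3) = mex{} = 0
G(4) = mex{} = 0
G(5) = mex{0} = 1
G(6) = mex{0,0} = 1
G(7) = mex{0,0} = 1
G(8) = mex{0,0,0} = 1
G(9) = mex{0,0,0,0} = 1
G(10) = mex{1,0,0,0} = 2
G(11) = mex{1,1,0,0,0} = 2
G(12) = mex{1,1,0,0,0} = 2
G(13) = mex{1,1,1,0,0} = 2
G(14) = mex{1,1,1,1,0} = 2
G(15) = mex{2,1,1,1,0} = 3
G(16) = mex{2,2,1,1,1} = 0
G(17) = mex{2,2,1,1,1} = 0
G(18) = mex{2,2,2,1,1} = 0
G(19) = mex{2,2,2,2,1} = 0
G(20) = mex{3,2,2,2,1} = 0
G(21) = mex{0,3,2,2,2} = 1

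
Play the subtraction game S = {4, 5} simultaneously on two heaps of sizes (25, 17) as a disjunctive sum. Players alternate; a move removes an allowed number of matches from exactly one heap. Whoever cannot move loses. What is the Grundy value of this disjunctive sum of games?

All heaps use S = {4, 5}:
G(0) = 0
G(1) = mex{} = 0
G(2) = mex{} = 0
G(3) = mex{} = 0
G(4) = mex{0} = 1
G(5) = mex{0,0} = 1
G(6) = mex{0,0} = 1
G(7) = mex{0,0} = 1
G(8) = mex{1,0} = 2
G(9) = mex{1,1} = 0
G(10) = mex{1,1} = 0
G(11) = mex{1,1} = 0
G(12) = mex{2,1} = 0
G(13) = mex{0,2} = 1
G(14) = mex{0,0} = 1
G(15) = mex{0,0} = 1
G(16) = mex{0,0} = 1
G(17) = mex{1,0} = 2
G(18) = mex{1,1} = 0
G(19) = mex{1,1} = 0
G(20) = mex{1,1} = 0
G(21) = mex{2,1} = 0
G(22) = mex{0,2} = 1
G(23) = mex{0,0} = 1
G(24) = mex{0,0} = 1
G(25) = mex{0,0} = 1
Heap A: G(25) = 1.
Heap B: G(17) = 2.
Combined Grundy value = 1 ⊕ 2 = 3.

3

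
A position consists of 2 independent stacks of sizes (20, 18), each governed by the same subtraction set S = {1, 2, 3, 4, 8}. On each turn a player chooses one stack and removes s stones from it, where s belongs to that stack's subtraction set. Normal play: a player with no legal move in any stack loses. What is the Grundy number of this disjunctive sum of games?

All stacks use S = {1, 2, 3, 4, 8}:
n :  0  1  2  3  4  5  6  7  8  9 10 11 12 13 14 15 16 17 18 19 20
G :  0  1  2  3  4  0  1  2  3  4  0  1  2  3  4  0  1  2  3  4  0
Stack A: G(20) = 0.
Stack B: G(18) = 3.
Combined Grundy value = 0 ⊕ 3 = 3.

3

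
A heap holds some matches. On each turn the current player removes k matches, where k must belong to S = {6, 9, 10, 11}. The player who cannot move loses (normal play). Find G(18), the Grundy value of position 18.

n :  0  1  2  3  4  5  6  7  8  9 10 11 12 13 14 15 16 17 18
G :  0  0  0  0  0  0  1  1  1  1  1  1  2  2  2  2  2  0  0

0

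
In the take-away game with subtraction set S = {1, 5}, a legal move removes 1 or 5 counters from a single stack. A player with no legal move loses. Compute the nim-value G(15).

G(0) = 0
G(1) = mex{0} = 1
G(2) = mex{1} = 0
G(3) = mex{0} = 1
G(4) = mex{1} = 0
G(5) = mex{0,0} = 1
G(6) = mex{1,1} = 0
G(7) = mex{0,0} = 1
G(8) = mex{1,1} = 0
G(9) = mex{0,0} = 1
G(10) = mex{1,1} = 0
G(11) = mex{0,0} = 1
G(12) = mex{1,1} = 0
G(13) = mex{0,0} = 1
G(14) = mex{1,1} = 0
G(15) = mex{0,0} = 1

1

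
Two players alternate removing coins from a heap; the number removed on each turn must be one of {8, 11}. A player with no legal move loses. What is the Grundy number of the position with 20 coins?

0

G(0) = 0
G(1) = mex{} = 0
G(2) = mex{} = 0
G(3) = mex{} = 0
G(4) = mex{} = 0
G(5) = mex{} = 0
G(6) = mex{} = 0
G(7) = mex{} = 0
G(8) = mex{0} = 1
G(9) = mex{0} = 1
G(10) = mex{0} = 1
G(11) = mex{0,0} = 1
G(12) = mex{0,0} = 1
G(13) = mex{0,0} = 1
G(14) = mex{0,0} = 1
G(15) = mex{0,0} = 1
G(16) = mex{1,0} = 2
G(17) = mex{1,0} = 2
G(18) = mex{1,0} = 2
G(19) = mex{1,1} = 0
G(20) = mex{1,1} = 0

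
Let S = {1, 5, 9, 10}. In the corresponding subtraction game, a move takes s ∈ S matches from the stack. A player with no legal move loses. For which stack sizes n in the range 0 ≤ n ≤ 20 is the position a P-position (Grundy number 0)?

n :  0  1  2  3  4  5  6  7  8  9 10 11 12 13 14 15 16 17 18 19 20
G :  0  1  0  1  0  1  0  1  0  1  2  3  2  3  2  3  2  3  2  0  1
P-positions are exactly the n with G(n) = 0.

0, 2, 4, 6, 8, 19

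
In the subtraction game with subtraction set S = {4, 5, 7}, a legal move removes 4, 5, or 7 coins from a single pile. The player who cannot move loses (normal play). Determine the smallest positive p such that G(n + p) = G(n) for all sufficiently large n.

11

n :  0  1  2  3  4  5  6  7  8  9 10 11 12 13 14 15 16 17 18 19 20 21 22 23
G :  0  0  0  0  1  1  1  1  2  2  2  0  0  0  0  1  1  1  1  2  2  2  0  0
G(n+11) = G(n) holds for n = 0,…,6 (a full window of length max(S) = 7), so the sequence is purely periodic with period 11.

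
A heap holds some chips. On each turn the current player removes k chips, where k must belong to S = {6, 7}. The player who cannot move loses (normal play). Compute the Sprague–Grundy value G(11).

n :  0  1  2  3  4  5  6  7  8  9 10 11
G :  0  0  0  0  0  0  1  1  1  1  1  1

1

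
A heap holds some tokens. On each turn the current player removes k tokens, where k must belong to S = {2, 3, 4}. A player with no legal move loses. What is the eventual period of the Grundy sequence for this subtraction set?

n :  0  1  2  3  4  5  6  7  8  9 10 11 12 13 14
G :  0  0  1  1  2  2  0  0  1  1  2  2  0  0  1
G(n+6) = G(n) holds for n = 0,…,3 (a full window of length max(S) = 4), so the sequence is purely periodic with period 6.

6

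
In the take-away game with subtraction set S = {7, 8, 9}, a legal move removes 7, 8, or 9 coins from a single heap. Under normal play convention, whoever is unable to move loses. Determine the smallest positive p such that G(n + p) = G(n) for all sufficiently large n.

16

n :  0  1  2  3  4  5  6  7  8  9 10 11 12 13 14 15 16 17 18 19 20 21 22 23 24 25 26 27 28 29 30 31 32 33
G :  0  0  0  0  0  0  0  1  1  1  1  1  1  1  2  2  0  0  0  0  0  0  0  1  1  1  1  1  1  1  2  2  0  0
G(n+16) = G(n) holds for n = 0,…,8 (a full window of length max(S) = 9), so the sequence is purely periodic with period 16.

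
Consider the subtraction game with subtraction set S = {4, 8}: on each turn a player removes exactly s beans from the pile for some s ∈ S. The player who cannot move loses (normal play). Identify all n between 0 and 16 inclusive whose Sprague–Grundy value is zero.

G(0) = 0
G(1) = mex{} = 0
G(2) = mex{} = 0
G(3) = mex{} = 0
G(4) = mex{0} = 1
G(5) = mex{0} = 1
G(6) = mex{0} = 1
G(7) = mex{0} = 1
G(8) = mex{1,0} = 2
G(9) = mex{1,0} = 2
G(10) = mex{1,0} = 2
G(11) = mex{1,0} = 2
G(12) = mex{2,1} = 0
G(13) = mex{2,1} = 0
G(14) = mex{2,1} = 0
G(15) = mex{2,1} = 0
G(16) = mex{0,2} = 1
P-positions are exactly the n with G(n) = 0.

0, 1, 2, 3, 12, 13, 14, 15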